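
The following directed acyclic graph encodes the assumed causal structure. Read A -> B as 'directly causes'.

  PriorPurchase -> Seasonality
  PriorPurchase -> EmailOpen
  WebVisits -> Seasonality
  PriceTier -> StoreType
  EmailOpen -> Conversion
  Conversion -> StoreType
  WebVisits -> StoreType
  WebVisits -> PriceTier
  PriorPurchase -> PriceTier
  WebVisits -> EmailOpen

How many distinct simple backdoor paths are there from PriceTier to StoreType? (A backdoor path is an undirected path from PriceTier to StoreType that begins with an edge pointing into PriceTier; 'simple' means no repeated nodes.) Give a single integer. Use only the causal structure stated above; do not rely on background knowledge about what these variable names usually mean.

7

A backdoor path from PriceTier to StoreType is any simple undirected path whose first edge points into PriceTier (i.e. leaves PriceTier via a parent).
Parents of PriceTier: {PriorPurchase, WebVisits}.
Enumerating:
  P1: PriceTier <- PriorPurchase -> EmailOpen <- WebVisits -> StoreType
  P2: PriceTier <- PriorPurchase -> EmailOpen -> Conversion -> StoreType
  P3: PriceTier <- PriorPurchase -> Seasonality <- WebVisits -> EmailOpen -> Conversion -> StoreType
  P4: PriceTier <- PriorPurchase -> Seasonality <- WebVisits -> StoreType
  P5: PriceTier <- WebVisits -> EmailOpen -> Conversion -> StoreType
  P6: PriceTier <- WebVisits -> Seasonality <- PriorPurchase -> EmailOpen -> Conversion -> StoreType
  P7: PriceTier <- WebVisits -> StoreType
That exhausts the simple backdoor paths. Count: 7.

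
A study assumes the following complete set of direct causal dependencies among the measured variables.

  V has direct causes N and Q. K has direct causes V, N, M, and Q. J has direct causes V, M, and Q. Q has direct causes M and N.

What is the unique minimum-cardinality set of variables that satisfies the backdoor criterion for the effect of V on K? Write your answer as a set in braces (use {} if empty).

{N, Q}

Variables eligible for adjustment (non-descendants of V, excluding V and K): {M, N, Q}.
Backdoor paths from V to K:
  P1: V <- N -> Q <- M -> K
  P2: V <- N -> Q -> J <- M -> K
  P3: V <- N -> Q -> K
  P4: V <- N -> K
  P5: V <- Q <- N -> K
  P6: V <- Q <- M -> K
  P7: V <- Q -> J <- M -> K
  P8: V <- Q -> K
The empty set is not sufficient: P3 (V <- N -> Q -> K) has no collider blocking it and no conditioned non-collider, so it is open.
Try {N, Q}:
  P1: blocked at fork node N ∈ conditioning set.
  P2: blocked at fork node N ∈ conditioning set.
  P3: blocked at fork node N ∈ conditioning set.
  P4: blocked at fork node N ∈ conditioning set.
  P5: blocked at chain node Q ∈ conditioning set.
  P6: blocked at chain node Q ∈ conditioning set.
  P7: blocked at fork node Q ∈ conditioning set.
  P8: blocked at fork node Q ∈ conditioning set.
{N, Q} contains no descendant of V and blocks every backdoor path.
Every element of {N, Q} is needed (dropping N leaves P1 open; dropping Q leaves P6 open), so no proper subset is valid.
Among all size-2 subsets of the eligible variables, only {N, Q} blocks every backdoor path, so it is the unique smallest valid adjustment set.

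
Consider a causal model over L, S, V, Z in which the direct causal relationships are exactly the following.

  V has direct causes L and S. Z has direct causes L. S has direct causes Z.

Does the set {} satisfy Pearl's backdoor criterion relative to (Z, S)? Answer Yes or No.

Yes

Backdoor paths from Z to S (paths whose first edge points into Z):
  P1: Z <- L -> V <- S
Condition 1 (no descendant of Z in the set): holds — descendants of Z are {S, V}; none are in {}.
Condition 2 (every backdoor path blocked by {}):
  P1: blocked at collider V (neither it nor any descendant is in the conditioning set).
{} satisfies the backdoor criterion.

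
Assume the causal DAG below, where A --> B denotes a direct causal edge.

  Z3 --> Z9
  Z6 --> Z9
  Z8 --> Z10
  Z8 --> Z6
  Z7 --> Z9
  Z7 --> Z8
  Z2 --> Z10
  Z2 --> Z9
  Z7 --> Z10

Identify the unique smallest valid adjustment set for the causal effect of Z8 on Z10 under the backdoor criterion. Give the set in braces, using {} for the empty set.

{Z7}

Variables eligible for adjustment (non-descendants of Z8, excluding Z8 and Z10): {Z2, Z3, Z7}.
Backdoor paths from Z8 to Z10:
  P1: Z8 <- Z7 -> Z10
  P2: Z8 <- Z7 -> Z9 <- Z2 -> Z10
The empty set is not sufficient: P1 (Z8 <- Z7 -> Z10) has no collider blocking it and no conditioned non-collider, so it is open.
Try {Z7}:
  P1: blocked at fork node Z7 ∈ conditioning set.
  P2: blocked at fork node Z7 ∈ conditioning set.
{Z7} contains no descendant of Z8 and blocks every backdoor path.
No other singleton works — e.g. {Z2} leaves P1 open — so {Z7} is the unique smallest valid adjustment set.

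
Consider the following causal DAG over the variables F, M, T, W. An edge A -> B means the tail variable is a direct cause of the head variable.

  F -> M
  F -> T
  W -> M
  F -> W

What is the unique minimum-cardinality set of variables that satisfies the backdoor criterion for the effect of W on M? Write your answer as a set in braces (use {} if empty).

{F}

Variables eligible for adjustment (non-descendants of W, excluding W and M): {F, T}.
Backdoor paths from W to M:
  P1: W <- F -> M
The empty set is not sufficient: P1 (W <- F -> M) has no collider blocking it and no conditioned non-collider, so it is open.
Try {F}:
  P1: blocked at fork node F ∈ conditioning set.
{F} contains no descendant of W and blocks every backdoor path.
No other singleton works — e.g. {T} leaves P1 open — so {F} is the unique smallest valid adjustment set.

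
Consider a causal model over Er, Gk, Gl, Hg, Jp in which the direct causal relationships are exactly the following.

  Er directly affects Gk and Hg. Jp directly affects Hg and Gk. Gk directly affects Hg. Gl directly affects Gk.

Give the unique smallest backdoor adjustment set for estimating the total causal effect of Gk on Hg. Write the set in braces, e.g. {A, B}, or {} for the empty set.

Variables eligible for adjustment (non-descendants of Gk, excluding Gk and Hg): {Er, Gl, Jp}.
Backdoor paths from Gk to Hg:
  P1: Gk <- Jp -> Hg
  P2: Gk <- Er -> Hg
The empty set is not sufficient: P1 (Gk <- Jp -> Hg) has no collider blocking it and no conditioned non-collider, so it is open.
Try {Er, Jp}:
  P1: blocked at fork node Jp ∈ conditioning set.
  P2: blocked at fork node Er ∈ conditioning set.
{Er, Jp} contains no descendant of Gk and blocks every backdoor path.
Every element of {Er, Jp} is needed (dropping Er leaves P2 open; dropping Jp leaves P1 open), so no proper subset is valid.
Among all size-2 subsets of the eligible variables, only {Er, Jp} blocks every backdoor path, so it is the unique smallest valid adjustment set.

{Er, Jp}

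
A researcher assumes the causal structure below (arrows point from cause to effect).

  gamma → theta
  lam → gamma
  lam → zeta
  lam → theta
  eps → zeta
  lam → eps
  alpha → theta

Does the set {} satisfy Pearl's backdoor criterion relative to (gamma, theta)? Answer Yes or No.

No

Backdoor paths from gamma to theta (paths whose first edge points into gamma):
  P1: gamma <- lam -> theta
Condition 1 (no descendant of gamma in the set): holds — descendants of gamma are {theta}; none are in {}.
Condition 2 (every backdoor path blocked by {}):
  P1: open — no interior node is in the conditioning set.
{} does not satisfy the backdoor criterion.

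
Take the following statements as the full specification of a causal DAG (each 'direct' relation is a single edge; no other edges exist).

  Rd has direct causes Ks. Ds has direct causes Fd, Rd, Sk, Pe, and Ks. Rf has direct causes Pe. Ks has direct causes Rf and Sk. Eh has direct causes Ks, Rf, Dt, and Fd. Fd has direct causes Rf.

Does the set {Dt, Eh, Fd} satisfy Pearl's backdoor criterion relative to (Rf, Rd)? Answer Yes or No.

Backdoor paths from Rf to Rd (paths whose first edge points into Rf):
  P1: Rf <- Pe -> Ds <- Fd -> Eh <- Ks -> Rd
  P2: Rf <- Pe -> Ds <- Sk -> Ks -> Rd
  P3: Rf <- Pe -> Ds <- Ks -> Rd
  P4: Rf <- Pe -> Ds <- Rd
Condition 1 (no descendant of Rf in the set): FAILS — Eh and Fd are descendants of Rf.
Condition 2 (every backdoor path blocked by {Dt, Eh, Fd}):
  P1: blocked at collider Ds (neither it nor any descendant is in the conditioning set).
  P2: blocked at collider Ds (neither it nor any descendant is in the conditioning set).
  P3: blocked at collider Ds (neither it nor any descendant is in the conditioning set).
  P4: blocked at collider Ds (neither it nor any descendant is in the conditioning set).
{Dt, Eh, Fd} does not satisfy the backdoor criterion.

No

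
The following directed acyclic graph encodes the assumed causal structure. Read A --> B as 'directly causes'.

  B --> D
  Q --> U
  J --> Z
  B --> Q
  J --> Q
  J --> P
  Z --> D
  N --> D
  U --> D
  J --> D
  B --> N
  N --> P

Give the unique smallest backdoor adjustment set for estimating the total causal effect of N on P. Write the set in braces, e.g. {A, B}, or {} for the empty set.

Variables eligible for adjustment (non-descendants of N, excluding N and P): {B, J, Q, U, Z}.
Backdoor paths from N to P:
  P1: N <- B -> Q <- J -> P
  P2: N <- B -> Q -> U -> D <- J -> P
  P3: N <- B -> Q -> U -> D <- Z <- J -> P
  P4: N <- B -> D <- J -> P
  P5: N <- B -> D <- Z <- J -> P
  P6: N <- B -> D <- U <- Q <- J -> P
Each backdoor path contains an unconditioned collider, so every path is already blocked with the empty conditioning set:
  P1: blocked at collider Q (neither it nor any descendant is in the conditioning set).
  P2: blocked at collider D (neither it nor any descendant is in the conditioning set).
  P3: blocked at collider D (neither it nor any descendant is in the conditioning set).
  P4: blocked at collider D (neither it nor any descendant is in the conditioning set).
  P5: blocked at collider D (neither it nor any descendant is in the conditioning set).
  P6: blocked at collider D (neither it nor any descendant is in the conditioning set).
The empty set is therefore the unique smallest valid set.

{}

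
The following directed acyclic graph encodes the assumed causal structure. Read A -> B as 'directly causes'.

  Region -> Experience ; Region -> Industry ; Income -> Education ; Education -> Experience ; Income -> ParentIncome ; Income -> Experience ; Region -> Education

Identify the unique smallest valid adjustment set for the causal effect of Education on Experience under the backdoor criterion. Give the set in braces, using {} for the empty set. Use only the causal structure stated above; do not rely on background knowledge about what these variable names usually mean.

{Income, Region}

Variables eligible for adjustment (non-descendants of Education, excluding Education and Experience): {Income, Industry, ParentIncome, Region}.
Backdoor paths from Education to Experience:
  P1: Education <- Income -> Experience
  P2: Education <- Region -> Experience
The empty set is not sufficient: P1 (Education <- Income -> Experience) has no collider blocking it and no conditioned non-collider, so it is open.
Try {Income, Region}:
  P1: blocked at fork node Income ∈ conditioning set.
  P2: blocked at fork node Region ∈ conditioning set.
{Income, Region} contains no descendant of Education and blocks every backdoor path.
Every element of {Income, Region} is needed (dropping Income leaves P1 open; dropping Region leaves P2 open), so no proper subset is valid.
Among all size-2 subsets of the eligible variables, only {Income, Region} blocks every backdoor path, so it is the unique smallest valid adjustment set.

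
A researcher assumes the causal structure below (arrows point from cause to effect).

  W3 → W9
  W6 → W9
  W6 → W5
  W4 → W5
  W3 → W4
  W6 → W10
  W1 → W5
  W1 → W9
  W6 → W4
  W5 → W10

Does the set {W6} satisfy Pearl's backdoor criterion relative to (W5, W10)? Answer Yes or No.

Yes

Backdoor paths from W5 to W10 (paths whose first edge points into W5):
  P1: W5 <- W6 -> W10
  P2: W5 <- W1 -> W9 <- W3 -> W4 <- W6 -> W10
  P3: W5 <- W1 -> W9 <- W6 -> W10
  P4: W5 <- W4 <- W3 -> W9 <- W6 -> W10
  P5: W5 <- W4 <- W6 -> W10
Condition 1 (no descendant of W5 in the set): holds — descendants of W5 are {W10}; none are in {W6}.
Condition 2 (every backdoor path blocked by {W6}):
  P1: blocked at fork node W6 ∈ conditioning set.
  P2: blocked at collider W9 (neither it nor any descendant is in the conditioning set).
  P3: blocked at collider W9 (neither it nor any descendant is in the conditioning set).
  P4: blocked at collider W9 (neither it nor any descendant is in the conditioning set).
  P5: blocked at fork node W6 ∈ conditioning set.
{W6} satisfies the backdoor criterion.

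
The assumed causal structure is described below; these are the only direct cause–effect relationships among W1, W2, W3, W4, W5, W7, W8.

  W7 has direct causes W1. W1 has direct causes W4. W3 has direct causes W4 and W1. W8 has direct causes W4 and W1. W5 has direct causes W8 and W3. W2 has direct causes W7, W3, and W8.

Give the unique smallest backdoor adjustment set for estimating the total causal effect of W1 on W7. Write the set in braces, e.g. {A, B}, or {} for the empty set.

{}

Variables eligible for adjustment (non-descendants of W1, excluding W1 and W7): {W4}.
Backdoor paths from W1 to W7:
  P1: W1 <- W4 -> W3 -> W5 <- W8 -> W2 <- W7
  P2: W1 <- W4 -> W3 -> W2 <- W7
  P3: W1 <- W4 -> W8 -> W5 <- W3 -> W2 <- W7
  P4: W1 <- W4 -> W8 -> W2 <- W7
Each backdoor path contains an unconditioned collider, so every path is already blocked with the empty conditioning set:
  P1: blocked at collider W5 (neither it nor any descendant is in the conditioning set).
  P2: blocked at collider W2 (neither it nor any descendant is in the conditioning set).
  P3: blocked at collider W5 (neither it nor any descendant is in the conditioning set).
  P4: blocked at collider W2 (neither it nor any descendant is in the conditioning set).
The empty set is therefore the unique smallest valid set.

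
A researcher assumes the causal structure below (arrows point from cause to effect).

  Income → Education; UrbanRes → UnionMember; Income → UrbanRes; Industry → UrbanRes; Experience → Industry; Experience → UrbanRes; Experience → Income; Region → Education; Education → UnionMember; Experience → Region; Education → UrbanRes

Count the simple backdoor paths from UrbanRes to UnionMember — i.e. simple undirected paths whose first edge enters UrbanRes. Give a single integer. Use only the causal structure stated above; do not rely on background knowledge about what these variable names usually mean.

7

A backdoor path from UrbanRes to UnionMember is any simple undirected path whose first edge points into UrbanRes (i.e. leaves UrbanRes via a parent).
Parents of UrbanRes: {Education, Experience, Income, Industry}.
Enumerating:
  P1: UrbanRes <- Experience -> Region -> Education -> UnionMember
  P2: UrbanRes <- Experience -> Income -> Education -> UnionMember
  P3: UrbanRes <- Income <- Experience -> Region -> Education -> UnionMember
  P4: UrbanRes <- Income -> Education -> UnionMember
  P5: UrbanRes <- Education -> UnionMember
  P6: UrbanRes <- Industry <- Experience -> Region -> Education -> UnionMember
  P7: UrbanRes <- Industry <- Experience -> Income -> Education -> UnionMember
That exhausts the simple backdoor paths. Count: 7.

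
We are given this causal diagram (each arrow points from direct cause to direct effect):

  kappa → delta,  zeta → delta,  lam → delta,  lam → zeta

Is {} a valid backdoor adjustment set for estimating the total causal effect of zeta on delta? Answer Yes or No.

Backdoor paths from zeta to delta (paths whose first edge points into zeta):
  P1: zeta <- lam -> delta
Condition 1 (no descendant of zeta in the set): holds — descendants of zeta are {delta}; none are in {}.
Condition 2 (every backdoor path blocked by {}):
  P1: open — no interior node is in the conditioning set.
{} does not satisfy the backdoor criterion.

No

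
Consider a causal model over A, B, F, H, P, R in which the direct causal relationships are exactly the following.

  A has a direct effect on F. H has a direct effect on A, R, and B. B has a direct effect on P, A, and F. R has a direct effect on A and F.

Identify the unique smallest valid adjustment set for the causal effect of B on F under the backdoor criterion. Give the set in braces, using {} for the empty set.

{H}

Variables eligible for adjustment (non-descendants of B, excluding B and F): {H, R}.
Backdoor paths from B to F:
  P1: B <- H -> R -> A -> F
  P2: B <- H -> R -> F
  P3: B <- H -> A <- R -> F
  P4: B <- H -> A -> F
The empty set is not sufficient: P1 (B <- H -> R -> A -> F) has no collider blocking it and no conditioned non-collider, so it is open.
Try {H}:
  P1: blocked at fork node H ∈ conditioning set.
  P2: blocked at fork node H ∈ conditioning set.
  P3: blocked at fork node H ∈ conditioning set.
  P4: blocked at fork node H ∈ conditioning set.
{H} contains no descendant of B and blocks every backdoor path.
No other singleton works — e.g. {R} leaves P4 open — so {H} is the unique smallest valid adjustment set.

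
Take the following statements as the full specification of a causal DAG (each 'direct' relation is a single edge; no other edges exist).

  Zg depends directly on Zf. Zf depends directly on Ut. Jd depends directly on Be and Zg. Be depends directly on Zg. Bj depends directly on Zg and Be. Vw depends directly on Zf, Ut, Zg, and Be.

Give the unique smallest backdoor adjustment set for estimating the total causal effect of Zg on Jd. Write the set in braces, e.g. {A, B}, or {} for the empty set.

Variables eligible for adjustment (non-descendants of Zg, excluding Zg and Jd): {Ut, Zf}.
Backdoor paths from Zg to Jd:
  P1: Zg <- Zf <- Ut -> Vw <- Be -> Jd
  P2: Zg <- Zf -> Vw <- Be -> Jd
Each backdoor path contains an unconditioned collider, so every path is already blocked with the empty conditioning set:
  P1: blocked at collider Vw (neither it nor any descendant is in the conditioning set).
  P2: blocked at collider Vw (neither it nor any descendant is in the conditioning set).
The empty set is therefore the unique smallest valid set.

{}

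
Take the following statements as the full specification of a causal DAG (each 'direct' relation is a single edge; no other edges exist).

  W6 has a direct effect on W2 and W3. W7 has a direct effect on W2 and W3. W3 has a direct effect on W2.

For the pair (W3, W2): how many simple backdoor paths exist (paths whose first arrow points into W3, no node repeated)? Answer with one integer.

2

A backdoor path from W3 to W2 is any simple undirected path whose first edge points into W3 (i.e. leaves W3 via a parent).
Parents of W3: {W6, W7}.
Enumerating:
  P1: W3 <- W6 -> W2
  P2: W3 <- W7 -> W2
That exhausts the simple backdoor paths. Count: 2.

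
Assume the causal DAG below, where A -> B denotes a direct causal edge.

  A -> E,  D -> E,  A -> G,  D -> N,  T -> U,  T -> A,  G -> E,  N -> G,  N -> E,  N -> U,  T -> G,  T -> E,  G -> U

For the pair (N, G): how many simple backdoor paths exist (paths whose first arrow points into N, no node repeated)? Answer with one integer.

7

A backdoor path from N to G is any simple undirected path whose first edge points into N (i.e. leaves N via a parent).
Parents of N: {D}.
Enumerating:
  P1: N <- D -> E <- T -> A -> G
  P2: N <- D -> E <- T -> G
  P3: N <- D -> E <- T -> U <- G
  P4: N <- D -> E <- A <- T -> G
  P5: N <- D -> E <- A <- T -> U <- G
  P6: N <- D -> E <- A -> G
  P7: N <- D -> E <- G
That exhausts the simple backdoor paths. Count: 7.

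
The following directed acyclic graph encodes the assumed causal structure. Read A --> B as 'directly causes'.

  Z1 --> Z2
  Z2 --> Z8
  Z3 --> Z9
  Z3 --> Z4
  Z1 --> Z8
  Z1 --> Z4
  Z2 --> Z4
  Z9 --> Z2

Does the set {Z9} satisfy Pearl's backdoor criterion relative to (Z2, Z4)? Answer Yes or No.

Backdoor paths from Z2 to Z4 (paths whose first edge points into Z2):
  P1: Z2 <- Z9 <- Z3 -> Z4
  P2: Z2 <- Z1 -> Z4
Condition 1 (no descendant of Z2 in the set): holds — descendants of Z2 are {Z4, Z8}; none are in {Z9}.
Condition 2 (every backdoor path blocked by {Z9}):
  P1: blocked at chain node Z9 ∈ conditioning set.
  P2: open — no interior node is in the conditioning set.
{Z9} does not satisfy the backdoor criterion.

No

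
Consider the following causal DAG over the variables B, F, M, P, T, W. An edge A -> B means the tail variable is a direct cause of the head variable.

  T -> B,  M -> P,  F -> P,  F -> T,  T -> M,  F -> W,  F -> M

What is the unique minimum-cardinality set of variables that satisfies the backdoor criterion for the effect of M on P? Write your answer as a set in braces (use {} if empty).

Variables eligible for adjustment (non-descendants of M, excluding M and P): {B, F, T, W}.
Backdoor paths from M to P:
  P1: M <- F -> P
  P2: M <- T <- F -> P
The empty set is not sufficient: P1 (M <- F -> P) has no collider blocking it and no conditioned non-collider, so it is open.
Try {F}:
  P1: blocked at fork node F ∈ conditioning set.
  P2: blocked at fork node F ∈ conditioning set.
{F} contains no descendant of M and blocks every backdoor path.
No other singleton works — e.g. {W} leaves P1 open — so {F} is the unique smallest valid adjustment set.

{F}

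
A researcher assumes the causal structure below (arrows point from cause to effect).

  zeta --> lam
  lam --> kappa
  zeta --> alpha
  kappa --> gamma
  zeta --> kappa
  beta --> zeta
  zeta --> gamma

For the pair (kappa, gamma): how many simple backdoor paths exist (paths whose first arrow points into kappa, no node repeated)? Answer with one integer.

A backdoor path from kappa to gamma is any simple undirected path whose first edge points into kappa (i.e. leaves kappa via a parent).
Parents of kappa: {lam, zeta}.
Enumerating:
  P1: kappa <- zeta -> gamma
  P2: kappa <- lam <- zeta -> gamma
That exhausts the simple backdoor paths. Count: 2.

2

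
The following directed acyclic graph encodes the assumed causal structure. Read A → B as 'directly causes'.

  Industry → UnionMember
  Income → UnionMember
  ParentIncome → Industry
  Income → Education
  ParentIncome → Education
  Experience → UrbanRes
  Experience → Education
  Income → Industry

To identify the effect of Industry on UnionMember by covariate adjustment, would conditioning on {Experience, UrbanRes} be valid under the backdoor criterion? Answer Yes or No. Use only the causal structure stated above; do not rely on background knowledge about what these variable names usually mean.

No

Backdoor paths from Industry to UnionMember (paths whose first edge points into Industry):
  P1: Industry <- ParentIncome -> Education <- Income -> UnionMember
  P2: Industry <- Income -> UnionMember
Condition 1 (no descendant of Industry in the set): holds — descendants of Industry are {UnionMember}; none are in {Experience, UrbanRes}.
Condition 2 (every backdoor path blocked by {Experience, UrbanRes}):
  P1: blocked at collider Education (neither it nor any descendant is in the conditioning set).
  P2: open — no interior node is in the conditioning set.
{Experience, UrbanRes} does not satisfy the backdoor criterion.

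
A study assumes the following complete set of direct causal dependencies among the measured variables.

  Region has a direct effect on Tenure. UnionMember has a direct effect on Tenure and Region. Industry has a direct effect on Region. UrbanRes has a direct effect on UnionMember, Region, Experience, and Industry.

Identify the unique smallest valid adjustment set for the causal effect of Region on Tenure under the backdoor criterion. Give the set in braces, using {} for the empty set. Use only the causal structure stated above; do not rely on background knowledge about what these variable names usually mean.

{UnionMember}

Variables eligible for adjustment (non-descendants of Region, excluding Region and Tenure): {Experience, Industry, UnionMember, UrbanRes}.
Backdoor paths from Region to Tenure:
  P1: Region <- UrbanRes -> UnionMember -> Tenure
  P2: Region <- UnionMember -> Tenure
  P3: Region <- Industry <- UrbanRes -> UnionMember -> Tenure
The empty set is not sufficient: P1 (Region <- UrbanRes -> UnionMember -> Tenure) has no collider blocking it and no conditioned non-collider, so it is open.
Try {UnionMember}:
  P1: blocked at chain node UnionMember ∈ conditioning set.
  P2: blocked at fork node UnionMember ∈ conditioning set.
  P3: blocked at chain node UnionMember ∈ conditioning set.
{UnionMember} contains no descendant of Region and blocks every backdoor path.
No other singleton works — e.g. {UrbanRes} leaves P2 open — so {UnionMember} is the unique smallest valid adjustment set.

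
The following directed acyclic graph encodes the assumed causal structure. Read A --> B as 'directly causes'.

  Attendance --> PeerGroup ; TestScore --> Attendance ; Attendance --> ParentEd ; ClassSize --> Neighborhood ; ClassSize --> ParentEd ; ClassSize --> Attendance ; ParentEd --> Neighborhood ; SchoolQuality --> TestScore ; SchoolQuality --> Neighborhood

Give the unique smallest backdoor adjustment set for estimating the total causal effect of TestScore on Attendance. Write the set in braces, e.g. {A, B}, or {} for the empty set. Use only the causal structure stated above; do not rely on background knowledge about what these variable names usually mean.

{}

Variables eligible for adjustment (non-descendants of TestScore, excluding TestScore and Attendance): {ClassSize, SchoolQuality}.
Backdoor paths from TestScore to Attendance:
  P1: TestScore <- SchoolQuality -> Neighborhood <- ClassSize -> Attendance
  P2: TestScore <- SchoolQuality -> Neighborhood <- ClassSize -> ParentEd <- Attendance
  P3: TestScore <- SchoolQuality -> Neighborhood <- ParentEd <- ClassSize -> Attendance
  P4: TestScore <- SchoolQuality -> Neighborhood <- ParentEd <- Attendance
Each backdoor path contains an unconditioned collider, so every path is already blocked with the empty conditioning set:
  P1: blocked at collider Neighborhood (neither it nor any descendant is in the conditioning set).
  P2: blocked at collider Neighborhood (neither it nor any descendant is in the conditioning set).
  P3: blocked at collider Neighborhood (neither it nor any descendant is in the conditioning set).
  P4: blocked at collider Neighborhood (neither it nor any descendant is in the conditioning set).
The empty set is therefore the unique smallest valid set.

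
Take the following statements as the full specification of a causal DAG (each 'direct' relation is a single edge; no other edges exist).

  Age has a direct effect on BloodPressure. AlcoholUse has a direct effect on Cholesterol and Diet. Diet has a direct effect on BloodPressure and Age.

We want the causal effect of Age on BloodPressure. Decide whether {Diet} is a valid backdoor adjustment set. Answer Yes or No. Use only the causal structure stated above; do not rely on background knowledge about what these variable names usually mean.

Yes

Backdoor paths from Age to BloodPressure (paths whose first edge points into Age):
  P1: Age <- Diet -> BloodPressure
Condition 1 (no descendant of Age in the set): holds — descendants of Age are {BloodPressure}; none are in {Diet}.
Condition 2 (every backdoor path blocked by {Diet}):
  P1: blocked at fork node Diet ∈ conditioning set.
{Diet} satisfies the backdoor criterion.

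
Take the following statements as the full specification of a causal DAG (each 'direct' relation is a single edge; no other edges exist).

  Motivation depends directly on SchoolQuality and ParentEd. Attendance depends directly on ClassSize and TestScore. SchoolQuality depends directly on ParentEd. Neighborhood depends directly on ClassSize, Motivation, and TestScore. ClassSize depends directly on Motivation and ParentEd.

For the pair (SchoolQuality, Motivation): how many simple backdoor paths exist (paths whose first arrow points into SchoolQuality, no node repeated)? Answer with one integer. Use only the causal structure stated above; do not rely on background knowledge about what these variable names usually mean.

A backdoor path from SchoolQuality to Motivation is any simple undirected path whose first edge points into SchoolQuality (i.e. leaves SchoolQuality via a parent).
Parents of SchoolQuality: {ParentEd}.
Enumerating:
  P1: SchoolQuality <- ParentEd -> Motivation
  P2: SchoolQuality <- ParentEd -> ClassSize <- Motivation
  P3: SchoolQuality <- ParentEd -> ClassSize -> Neighborhood <- Motivation
  P4: SchoolQuality <- ParentEd -> ClassSize -> Attendance <- TestScore -> Neighborhood <- Motivation
That exhausts the simple backdoor paths. Count: 4.

4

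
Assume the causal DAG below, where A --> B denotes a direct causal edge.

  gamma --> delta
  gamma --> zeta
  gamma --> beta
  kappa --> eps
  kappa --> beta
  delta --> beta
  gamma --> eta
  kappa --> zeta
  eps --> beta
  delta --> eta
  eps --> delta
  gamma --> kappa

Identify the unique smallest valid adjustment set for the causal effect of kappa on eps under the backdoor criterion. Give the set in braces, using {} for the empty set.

{}

Variables eligible for adjustment (non-descendants of kappa, excluding kappa and eps): {gamma}.
Backdoor paths from kappa to eps:
  P1: kappa <- gamma -> delta <- eps
  P2: kappa <- gamma -> delta -> beta <- eps
  P3: kappa <- gamma -> eta <- delta <- eps
  P4: kappa <- gamma -> eta <- delta -> beta <- eps
  P5: kappa <- gamma -> beta <- eps
  P6: kappa <- gamma -> beta <- delta <- eps
Each backdoor path contains an unconditioned collider, so every path is already blocked with the empty conditioning set:
  P1: blocked at collider delta (neither it nor any descendant is in the conditioning set).
  P2: blocked at collider beta (neither it nor any descendant is in the conditioning set).
  P3: blocked at collider eta (neither it nor any descendant is in the conditioning set).
  P4: blocked at collider eta (neither it nor any descendant is in the conditioning set).
  P5: blocked at collider beta (neither it nor any descendant is in the conditioning set).
  P6: blocked at collider beta (neither it nor any descendant is in the conditioning set).
The empty set is therefore the unique smallest valid set.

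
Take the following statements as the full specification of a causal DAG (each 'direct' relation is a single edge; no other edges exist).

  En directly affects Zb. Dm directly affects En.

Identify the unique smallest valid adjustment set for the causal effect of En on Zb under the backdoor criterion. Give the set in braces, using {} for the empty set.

{}

Variables eligible for adjustment (non-descendants of En, excluding En and Zb): {Dm}.
Backdoor paths from En to Zb:
  (none)
With no backdoor paths the empty set already satisfies the criterion, and it is trivially minimal.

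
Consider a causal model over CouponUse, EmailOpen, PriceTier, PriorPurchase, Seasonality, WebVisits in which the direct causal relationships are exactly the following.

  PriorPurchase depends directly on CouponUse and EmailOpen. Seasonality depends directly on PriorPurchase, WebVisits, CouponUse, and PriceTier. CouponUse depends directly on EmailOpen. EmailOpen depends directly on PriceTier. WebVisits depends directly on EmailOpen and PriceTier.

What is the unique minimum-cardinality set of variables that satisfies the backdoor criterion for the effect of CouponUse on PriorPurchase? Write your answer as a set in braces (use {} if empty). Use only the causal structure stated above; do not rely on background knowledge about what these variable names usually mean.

{EmailOpen}

Variables eligible for adjustment (non-descendants of CouponUse, excluding CouponUse and PriorPurchase): {EmailOpen, PriceTier, WebVisits}.
Backdoor paths from CouponUse to PriorPurchase:
  P1: CouponUse <- EmailOpen <- PriceTier -> WebVisits -> Seasonality <- PriorPurchase
  P2: CouponUse <- EmailOpen <- PriceTier -> Seasonality <- PriorPurchase
  P3: CouponUse <- EmailOpen -> PriorPurchase
  P4: CouponUse <- EmailOpen -> WebVisits <- PriceTier -> Seasonality <- PriorPurchase
  P5: CouponUse <- EmailOpen -> WebVisits -> Seasonality <- PriorPurchase
The empty set is not sufficient: P3 (CouponUse <- EmailOpen -> PriorPurchase) has no collider blocking it and no conditioned non-collider, so it is open.
Try {EmailOpen}:
  P1: blocked at chain node EmailOpen ∈ conditioning set.
  P2: blocked at chain node EmailOpen ∈ conditioning set.
  P3: blocked at fork node EmailOpen ∈ conditioning set.
  P4: blocked at fork node EmailOpen ∈ conditioning set.
  P5: blocked at fork node EmailOpen ∈ conditioning set.
{EmailOpen} contains no descendant of CouponUse and blocks every backdoor path.
No other singleton works — e.g. {PriceTier} leaves P3 open — so {EmailOpen} is the unique smallest valid adjustment set.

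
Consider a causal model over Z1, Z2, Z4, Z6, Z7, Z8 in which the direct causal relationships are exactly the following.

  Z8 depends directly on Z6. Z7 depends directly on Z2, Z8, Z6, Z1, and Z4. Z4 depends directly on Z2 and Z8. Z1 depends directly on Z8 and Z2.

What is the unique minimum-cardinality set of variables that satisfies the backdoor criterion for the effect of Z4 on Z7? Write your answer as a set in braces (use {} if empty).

Variables eligible for adjustment (non-descendants of Z4, excluding Z4 and Z7): {Z1, Z2, Z6, Z8}.
Backdoor paths from Z4 to Z7:
  P1: Z4 <- Z2 -> Z1 <- Z8 <- Z6 -> Z7
  P2: Z4 <- Z2 -> Z1 <- Z8 -> Z7
  P3: Z4 <- Z2 -> Z1 -> Z7
  P4: Z4 <- Z2 -> Z7
  P5: Z4 <- Z8 <- Z6 -> Z7
  P6: Z4 <- Z8 -> Z1 <- Z2 -> Z7
  P7: Z4 <- Z8 -> Z1 -> Z7
  P8: Z4 <- Z8 -> Z7
The empty set is not sufficient: P3 (Z4 <- Z2 -> Z1 -> Z7) has no collider blocking it and no conditioned non-collider, so it is open.
Try {Z2, Z8}:
  P1: blocked at fork node Z2 ∈ conditioning set.
  P2: blocked at fork node Z2 ∈ conditioning set.
  P3: blocked at fork node Z2 ∈ conditioning set.
  P4: blocked at fork node Z2 ∈ conditioning set.
  P5: blocked at chain node Z8 ∈ conditioning set.
  P6: blocked at fork node Z8 ∈ conditioning set.
  P7: blocked at fork node Z8 ∈ conditioning set.
  P8: blocked at fork node Z8 ∈ conditioning set.
{Z2, Z8} contains no descendant of Z4 and blocks every backdoor path.
Every element of {Z2, Z8} is needed (dropping Z2 leaves P3 open; dropping Z8 leaves P5 open), so no proper subset is valid.
Among all size-2 subsets of the eligible variables, only {Z2, Z8} blocks every backdoor path, so it is the unique smallest valid adjustment set.

{Z2, Z8}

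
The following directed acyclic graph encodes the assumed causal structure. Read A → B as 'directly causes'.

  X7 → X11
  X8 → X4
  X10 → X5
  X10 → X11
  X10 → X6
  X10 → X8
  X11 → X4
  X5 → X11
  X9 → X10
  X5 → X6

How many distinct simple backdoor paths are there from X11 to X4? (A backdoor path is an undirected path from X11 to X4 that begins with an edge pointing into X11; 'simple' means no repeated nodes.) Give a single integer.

A backdoor path from X11 to X4 is any simple undirected path whose first edge points into X11 (i.e. leaves X11 via a parent).
Parents of X11: {X10, X5, X7}.
Enumerating:
  P1: X11 <- X10 -> X8 -> X4
  P2: X11 <- X5 <- X10 -> X8 -> X4
  P3: X11 <- X5 -> X6 <- X10 -> X8 -> X4
That exhausts the simple backdoor paths. Count: 3.

3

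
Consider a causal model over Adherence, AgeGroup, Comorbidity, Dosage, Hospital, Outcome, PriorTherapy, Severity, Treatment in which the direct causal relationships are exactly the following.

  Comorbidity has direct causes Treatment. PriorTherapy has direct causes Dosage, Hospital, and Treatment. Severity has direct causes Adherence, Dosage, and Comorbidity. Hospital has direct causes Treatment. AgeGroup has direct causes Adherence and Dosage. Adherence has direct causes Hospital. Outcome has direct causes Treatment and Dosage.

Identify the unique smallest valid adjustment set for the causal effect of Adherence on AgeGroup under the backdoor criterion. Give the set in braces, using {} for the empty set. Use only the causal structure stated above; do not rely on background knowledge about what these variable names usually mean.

{}

Variables eligible for adjustment (non-descendants of Adherence, excluding Adherence and AgeGroup): {Comorbidity, Dosage, Hospital, Outcome, PriorTherapy, Treatment}.
Backdoor paths from Adherence to AgeGroup:
  P1: Adherence <- Hospital <- Treatment -> Comorbidity -> Severity <- Dosage -> AgeGroup
  P2: Adherence <- Hospital <- Treatment -> Outcome <- Dosage -> AgeGroup
  P3: Adherence <- Hospital <- Treatment -> PriorTherapy <- Dosage -> AgeGroup
  P4: Adherence <- Hospital -> PriorTherapy <- Treatment -> Comorbidity -> Severity <- Dosage -> AgeGroup
  P5: Adherence <- Hospital -> PriorTherapy <- Treatment -> Outcome <- Dosage -> AgeGroup
  P6: Adherence <- Hospital -> PriorTherapy <- Dosage -> AgeGroup
Each backdoor path contains an unconditioned collider, so every path is already blocked with the empty conditioning set:
  P1: blocked at collider Severity (neither it nor any descendant is in the conditioning set).
  P2: blocked at collider Outcome (neither it nor any descendant is in the conditioning set).
  P3: blocked at collider PriorTherapy (neither it nor any descendant is in the conditioning set).
  P4: blocked at collider PriorTherapy (neither it nor any descendant is in the conditioning set).
  P5: blocked at collider PriorTherapy (neither it nor any descendant is in the conditioning set).
  P6: blocked at collider PriorTherapy (neither it nor any descendant is in the conditioning set).
The empty set is therefore the unique smallest valid set.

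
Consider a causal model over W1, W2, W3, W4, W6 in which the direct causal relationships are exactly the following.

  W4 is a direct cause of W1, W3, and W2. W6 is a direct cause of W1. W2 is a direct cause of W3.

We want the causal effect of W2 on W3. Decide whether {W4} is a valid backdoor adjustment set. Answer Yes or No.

Backdoor paths from W2 to W3 (paths whose first edge points into W2):
  P1: W2 <- W4 -> W3
Condition 1 (no descendant of W2 in the set): holds — descendants of W2 are {W3}; none are in {W4}.
Condition 2 (every backdoor path blocked by {W4}):
  P1: blocked at fork node W4 ∈ conditioning set.
{W4} satisfies the backdoor criterion.

Yes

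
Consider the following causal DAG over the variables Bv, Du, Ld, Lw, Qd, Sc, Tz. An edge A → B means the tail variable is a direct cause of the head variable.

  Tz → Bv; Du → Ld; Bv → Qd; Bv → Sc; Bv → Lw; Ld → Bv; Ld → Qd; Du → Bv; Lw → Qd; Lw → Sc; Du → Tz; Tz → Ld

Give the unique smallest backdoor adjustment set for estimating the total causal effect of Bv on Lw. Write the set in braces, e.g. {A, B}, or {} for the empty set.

{}

Variables eligible for adjustment (non-descendants of Bv, excluding Bv and Lw): {Du, Ld, Tz}.
Backdoor paths from Bv to Lw:
  P1: Bv <- Du -> Tz -> Ld -> Qd <- Lw
  P2: Bv <- Du -> Ld -> Qd <- Lw
  P3: Bv <- Tz <- Du -> Ld -> Qd <- Lw
  P4: Bv <- Tz -> Ld -> Qd <- Lw
  P5: Bv <- Ld -> Qd <- Lw
Each backdoor path contains an unconditioned collider, so every path is already blocked with the empty conditioning set:
  P1: blocked at collider Qd (neither it nor any descendant is in the conditioning set).
  P2: blocked at collider Qd (neither it nor any descendant is in the conditioning set).
  P3: blocked at collider Qd (neither it nor any descendant is in the conditioning set).
  P4: blocked at collider Qd (neither it nor any descendant is in the conditioning set).
  P5: blocked at collider Qd (neither it nor any descendant is in the conditioning set).
The empty set is therefore the unique smallest valid set.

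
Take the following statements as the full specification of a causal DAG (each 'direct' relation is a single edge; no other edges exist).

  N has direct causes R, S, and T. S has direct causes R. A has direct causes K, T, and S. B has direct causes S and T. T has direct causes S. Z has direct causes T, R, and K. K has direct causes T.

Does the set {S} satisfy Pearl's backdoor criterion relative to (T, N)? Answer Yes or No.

Backdoor paths from T to N (paths whose first edge points into T):
  P1: T <- S <- R -> N
  P2: T <- S -> N
  P3: T <- S -> A <- K -> Z <- R -> N
Condition 1 (no descendant of T in the set): holds — descendants of T are {A, B, K, N, Z}; none are in {S}.
Condition 2 (every backdoor path blocked by {S}):
  P1: blocked at chain node S ∈ conditioning set.
  P2: blocked at fork node S ∈ conditioning set.
  P3: blocked at fork node S ∈ conditioning set.
{S} satisfies the backdoor criterion.

Yes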